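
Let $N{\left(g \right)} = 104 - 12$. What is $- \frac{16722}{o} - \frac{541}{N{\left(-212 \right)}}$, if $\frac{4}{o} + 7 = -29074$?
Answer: $\frac{11184726545}{92} \approx 1.2157 \cdot 10^{8}$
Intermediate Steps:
$N{\left(g \right)} = 92$
$o = - \frac{4}{29081}$ ($o = \frac{4}{-7 - 29074} = \frac{4}{-29081} = 4 \left(- \frac{1}{29081}\right) = - \frac{4}{29081} \approx -0.00013755$)
$- \frac{16722}{o} - \frac{541}{N{\left(-212 \right)}} = - \frac{16722}{- \frac{4}{29081}} - \frac{541}{92} = \left(-16722\right) \left(- \frac{29081}{4}\right) - \frac{541}{92} = \frac{243146241}{2} - \frac{541}{92} = \frac{11184726545}{92}$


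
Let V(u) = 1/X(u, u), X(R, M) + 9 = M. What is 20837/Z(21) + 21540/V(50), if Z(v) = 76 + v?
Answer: 85685417/97 ≈ 8.8336e+5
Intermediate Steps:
X(R, M) = -9 + M
V(u) = 1/(-9 + u)
20837/Z(21) + 21540/V(50) = 20837/(76 + 21) + 21540/(1/(-9 + 50)) = 20837/97 + 21540/(1/41) = 20837*(1/97) + 21540/(1/41) = 20837/97 + 21540*41 = 20837/97 + 883140 = 85685417/97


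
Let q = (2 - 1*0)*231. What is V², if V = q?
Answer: 213444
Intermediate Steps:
q = 462 (q = (2 + 0)*231 = 2*231 = 462)
V = 462
V² = 462² = 213444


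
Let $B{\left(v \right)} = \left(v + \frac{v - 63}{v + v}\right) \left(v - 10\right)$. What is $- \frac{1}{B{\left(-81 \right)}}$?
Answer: $- \frac{9}{65611} \approx -0.00013717$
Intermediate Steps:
$B{\left(v \right)} = \left(-10 + v\right) \left(v + \frac{-63 + v}{2 v}\right)$ ($B{\left(v \right)} = \left(v + \frac{-63 + v}{2 v}\right) \left(-10 + v\right) = \left(-10 + v\right) \left(v + \frac{-63 + v}{2 v}\right)$)
$- \frac{1}{B{\left(-81 \right)}} = - \frac{1}{- \frac{73}{2} + \left(-81\right)^{2} + \frac{315}{-81} - - \frac{1539}{2}} = - \frac{1}{- \frac{73}{2} + 6561 + 315 \left(- \frac{1}{81}\right) + \frac{1539}{2}} = - \frac{1}{- \frac{73}{2} + 6561 - \frac{35}{9} + \frac{1539}{2}} = - \frac{1}{\frac{65611}{9}} = \left(-1\right) \frac{9}{65611} = - \frac{9}{65611}$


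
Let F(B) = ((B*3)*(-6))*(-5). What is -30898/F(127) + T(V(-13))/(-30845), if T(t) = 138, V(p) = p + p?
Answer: -19092523/7051167 ≈ -2.7077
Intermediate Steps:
V(p) = 2*p
F(B) = 90*B (F(B) = ((3*B)*(-6))*(-5) = -18*B*(-5) = 90*B)
-30898/F(127) + T(V(-13))/(-30845) = -30898/(90*127) + 138/(-30845) = -30898/11430 + 138*(-1/30845) = -30898*1/11430 - 138/30845 = -15449/5715 - 138/30845 = -19092523/7051167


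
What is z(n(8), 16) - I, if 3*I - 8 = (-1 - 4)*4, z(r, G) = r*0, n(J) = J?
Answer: 4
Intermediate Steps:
z(r, G) = 0
I = -4 (I = 8/3 + ((-1 - 4)*4)/3 = 8/3 + (-5*4)/3 = 8/3 + (⅓)*(-20) = 8/3 - 20/3 = -4)
z(n(8), 16) - I = 0 - 1*(-4) = 0 + 4 = 4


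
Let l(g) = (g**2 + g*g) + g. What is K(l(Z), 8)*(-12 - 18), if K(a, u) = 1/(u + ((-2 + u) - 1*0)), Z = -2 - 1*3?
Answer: -15/7 ≈ -2.1429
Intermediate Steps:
Z = -5 (Z = -2 - 3 = -5)
l(g) = g + 2*g**2 (l(g) = (g**2 + g**2) + g = 2*g**2 + g = g + 2*g**2)
K(a, u) = 1/(-2 + 2*u) (K(a, u) = 1/(u + ((-2 + u) + 0)) = 1/(u + (-2 + u)) = 1/(-2 + 2*u))
K(l(Z), 8)*(-12 - 18) = (1/(2*(-1 + 8)))*(-12 - 18) = ((1/2)/7)*(-30) = ((1/2)*(1/7))*(-30) = (1/14)*(-30) = -15/7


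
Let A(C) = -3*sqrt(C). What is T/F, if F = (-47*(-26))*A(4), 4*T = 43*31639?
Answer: -1360477/29328 ≈ -46.388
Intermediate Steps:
T = 1360477/4 (T = (43*31639)/4 = (1/4)*1360477 = 1360477/4 ≈ 3.4012e+5)
F = -7332 (F = (-47*(-26))*(-3*sqrt(4)) = 1222*(-3*2) = 1222*(-6) = -7332)
T/F = (1360477/4)/(-7332) = (1360477/4)*(-1/7332) = -1360477/29328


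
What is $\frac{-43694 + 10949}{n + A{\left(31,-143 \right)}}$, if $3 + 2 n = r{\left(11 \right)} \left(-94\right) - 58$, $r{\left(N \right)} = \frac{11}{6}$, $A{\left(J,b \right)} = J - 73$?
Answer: $\frac{98235}{476} \approx 206.38$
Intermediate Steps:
$A{\left(J,b \right)} = -73 + J$
$r{\left(N \right)} = \frac{11}{6}$ ($r{\left(N \right)} = 11 \cdot \frac{1}{6} = \frac{11}{6}$)
$n = - \frac{350}{3}$ ($n = - \frac{3}{2} + \frac{\frac{11}{6} \left(-94\right) - 58}{2} = - \frac{3}{2} + \frac{- \frac{517}{3} - 58}{2} = - \frac{3}{2} + \frac{1}{2} \left(- \frac{691}{3}\right) = - \frac{3}{2} - \frac{691}{6} = - \frac{350}{3} \approx -116.67$)
$\frac{-43694 + 10949}{n + A{\left(31,-143 \right)}} = \frac{-43694 + 10949}{- \frac{350}{3} + \left(-73 + 31\right)} = - \frac{32745}{- \frac{350}{3} - 42} = - \frac{32745}{- \frac{476}{3}} = \left(-32745\right) \left(- \frac{3}{476}\right) = \frac{98235}{476}$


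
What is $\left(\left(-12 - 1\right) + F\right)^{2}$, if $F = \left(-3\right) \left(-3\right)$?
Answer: $16$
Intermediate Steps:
$F = 9$
$\left(\left(-12 - 1\right) + F\right)^{2} = \left(\left(-12 - 1\right) + 9\right)^{2} = \left(-13 + 9\right)^{2} = \left(-4\right)^{2} = 16$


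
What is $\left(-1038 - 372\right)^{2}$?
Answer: $1988100$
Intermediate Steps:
$\left(-1038 - 372\right)^{2} = \left(-1410\right)^{2} = 1988100$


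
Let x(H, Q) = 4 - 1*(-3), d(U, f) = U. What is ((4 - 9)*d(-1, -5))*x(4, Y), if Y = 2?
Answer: 35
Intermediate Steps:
x(H, Q) = 7 (x(H, Q) = 4 + 3 = 7)
((4 - 9)*d(-1, -5))*x(4, Y) = ((4 - 9)*(-1))*7 = -5*(-1)*7 = 5*7 = 35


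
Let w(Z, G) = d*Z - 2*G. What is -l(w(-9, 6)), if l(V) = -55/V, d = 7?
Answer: -11/15 ≈ -0.73333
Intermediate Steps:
w(Z, G) = -2*G + 7*Z (w(Z, G) = 7*Z - 2*G = -2*G + 7*Z)
-l(w(-9, 6)) = -(-55)/(-2*6 + 7*(-9)) = -(-55)/(-12 - 63) = -(-55)/(-75) = -(-55)*(-1)/75 = -1*11/15 = -11/15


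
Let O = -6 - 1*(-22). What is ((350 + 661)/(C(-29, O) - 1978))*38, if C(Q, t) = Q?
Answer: -12806/669 ≈ -19.142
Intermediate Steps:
O = 16 (O = -6 + 22 = 16)
((350 + 661)/(C(-29, O) - 1978))*38 = ((350 + 661)/(-29 - 1978))*38 = (1011/(-2007))*38 = (1011*(-1/2007))*38 = -337/669*38 = -12806/669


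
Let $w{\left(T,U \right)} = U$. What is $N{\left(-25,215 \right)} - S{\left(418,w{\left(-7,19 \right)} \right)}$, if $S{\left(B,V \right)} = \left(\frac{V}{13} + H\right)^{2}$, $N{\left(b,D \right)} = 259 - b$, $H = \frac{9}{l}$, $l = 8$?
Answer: $\frac{2999383}{10816} \approx 277.31$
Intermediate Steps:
$H = \frac{9}{8} \approx 1.125$
$S{\left(B,V \right)} = \left(\frac{9}{8} + \frac{V}{13}\right)^{2}$ ($S{\left(B,V \right)} = \left(\frac{V}{13} + \frac{9}{8}\right)^{2} = \left(\frac{9}{8} + \frac{V}{13}\right)^{2}$)
$N{\left(-25,215 \right)} - S{\left(418,w{\left(-7,19 \right)} \right)} = \left(259 - -25\right) - \frac{\left(117 + 8 \cdot 19\right)^{2}}{10816} = \left(259 + 25\right) - \frac{\left(117 + 152\right)^{2}}{10816} = 284 - \frac{269^{2}}{10816} = 284 - \frac{1}{10816} \cdot 72361 = 284 - \frac{72361}{10816} = \frac{2999383}{10816}$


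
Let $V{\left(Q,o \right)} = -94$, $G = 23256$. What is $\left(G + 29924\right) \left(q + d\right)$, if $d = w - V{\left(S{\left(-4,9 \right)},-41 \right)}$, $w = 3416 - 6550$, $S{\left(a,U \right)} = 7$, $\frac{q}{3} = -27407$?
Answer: $-4534179980$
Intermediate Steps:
$q = -82221$ ($q = 3 \left(-27407\right) = -82221$)
$w = -3134$ ($w = 3416 - 6550 = -3134$)
$d = -3040$ ($d = -3134 - -94 = -3134 + 94 = -3040$)
$\left(G + 29924\right) \left(q + d\right) = \left(23256 + 29924\right) \left(-82221 - 3040\right) = 53180 \left(-85261\right) = -4534179980$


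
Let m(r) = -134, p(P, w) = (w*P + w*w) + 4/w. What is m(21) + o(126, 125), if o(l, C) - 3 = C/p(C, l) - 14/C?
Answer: -6530622957/49811000 ≈ -131.11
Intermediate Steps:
p(P, w) = w² + 4/w + P*w (p(P, w) = (P*w + w²) + 4/w = (w² + P*w) + 4/w = w² + 4/w + P*w)
o(l, C) = 3 - 14/C + C*l/(4 + l²*(C + l)) (o(l, C) = 3 + (C/(((4 + l²*(C + l))/l)) - 14/C) = 3 + (C*(l/(4 + l²*(C + l))) - 14/C) = 3 + (C*l/(4 + l²*(C + l)) - 14/C) = 3 + (-14/C + C*l/(4 + l²*(C + l))) = 3 - 14/C + C*l/(4 + l²*(C + l)))
m(21) + o(126, 125) = -134 + (3 - 14/125 + 125*126/(4 + 126²*(125 + 126))) = -134 + (3 - 14*1/125 + 125*126/(4 + 15876*251)) = -134 + (3 - 14/125 + 125*126/(4 + 3984876)) = -134 + (3 - 14/125 + 125*126/3984880) = -134 + (3 - 14/125 + 125*126*(1/3984880)) = -134 + (3 - 14/125 + 1575/398488) = -134 + 144051043/49811000 = -6530622957/49811000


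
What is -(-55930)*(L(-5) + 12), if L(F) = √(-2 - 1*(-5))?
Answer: 671160 + 55930*√3 ≈ 7.6803e+5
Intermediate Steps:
L(F) = √3 (L(F) = √(-2 + 5) = √3)
-(-55930)*(L(-5) + 12) = -(-55930)*(√3 + 12) = -(-55930)*(12 + √3) = -5593*(-120 - 10*√3) = 671160 + 55930*√3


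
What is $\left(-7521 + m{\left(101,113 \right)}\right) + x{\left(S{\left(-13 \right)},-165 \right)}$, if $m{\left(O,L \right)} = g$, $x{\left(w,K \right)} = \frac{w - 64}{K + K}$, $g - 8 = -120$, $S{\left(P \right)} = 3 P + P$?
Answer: $- \frac{1259387}{165} \approx -7632.6$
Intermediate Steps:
$S{\left(P \right)} = 4 P$
$g = -112$ ($g = 8 - 120 = -112$)
$x{\left(w,K \right)} = \frac{-64 + w}{2 K}$
$m{\left(O,L \right)} = -112$
$\left(-7521 + m{\left(101,113 \right)}\right) + x{\left(S{\left(-13 \right)},-165 \right)} = \left(-7521 - 112\right) + \frac{-64 + 4 \left(-13\right)}{2 \left(-165\right)} = -7633 + \frac{1}{2} \left(- \frac{1}{165}\right) \left(-64 - 52\right) = -7633 + \frac{1}{2} \left(- \frac{1}{165}\right) \left(-116\right) = -7633 + \frac{58}{165} = - \frac{1259387}{165}$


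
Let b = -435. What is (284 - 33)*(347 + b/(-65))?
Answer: 1154098/13 ≈ 88777.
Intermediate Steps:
(284 - 33)*(347 + b/(-65)) = (284 - 33)*(347 - 435/(-65)) = 251*(347 - 435*(-1/65)) = 251*(347 + 87/13) = 251*(4598/13) = 1154098/13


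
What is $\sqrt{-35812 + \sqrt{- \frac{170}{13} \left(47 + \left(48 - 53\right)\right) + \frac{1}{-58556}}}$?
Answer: $\frac{\sqrt{-5187977612660752 + 380614 i \sqrt{79565425654871}}}{380614} \approx 0.06192 + 189.24 i$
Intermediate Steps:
$\sqrt{-35812 + \sqrt{- \frac{170}{13} \left(47 + \left(48 - 53\right)\right) + \frac{1}{-58556}}} = \sqrt{-35812 + \sqrt{\left(-170\right) \frac{1}{13} \left(47 - 5\right) - \frac{1}{58556}}} = \sqrt{-35812 + \sqrt{\left(- \frac{170}{13}\right) 42 - \frac{1}{58556}}} = \sqrt{-35812 + \sqrt{- \frac{7140}{13} - \frac{1}{58556}}} = \sqrt{-35812 + \sqrt{- \frac{418089853}{761228}}} = \sqrt{-35812 + \frac{i \sqrt{79565425654871}}{380614}}$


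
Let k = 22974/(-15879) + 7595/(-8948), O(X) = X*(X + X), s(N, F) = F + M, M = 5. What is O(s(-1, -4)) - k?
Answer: 203447647/47361764 ≈ 4.2956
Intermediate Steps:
s(N, F) = 5 + F (s(N, F) = F + 5 = 5 + F)
O(X) = 2*X² (O(X) = X*(2*X) = 2*X²)
k = -108724119/47361764 (k = 22974*(-1/15879) + 7595*(-1/8948) = -7658/5293 - 7595/8948 = -108724119/47361764 ≈ -2.2956)
O(s(-1, -4)) - k = 2*(5 - 4)² - 1*(-108724119/47361764) = 2*1² + 108724119/47361764 = 2*1 + 108724119/47361764 = 2 + 108724119/47361764 = 203447647/47361764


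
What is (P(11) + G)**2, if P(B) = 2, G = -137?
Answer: 18225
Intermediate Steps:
(P(11) + G)**2 = (2 - 137)**2 = (-135)**2 = 18225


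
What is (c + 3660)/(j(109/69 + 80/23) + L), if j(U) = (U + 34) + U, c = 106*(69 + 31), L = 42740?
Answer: 245985/738026 ≈ 0.33330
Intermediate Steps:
c = 10600 (c = 106*100 = 10600)
j(U) = 34 + 2*U (j(U) = (34 + U) + U = 34 + 2*U)
(c + 3660)/(j(109/69 + 80/23) + L) = (10600 + 3660)/((34 + 2*(109/69 + 80/23)) + 42740) = 14260/((34 + 2*(109*(1/69) + 80*(1/23))) + 42740) = 14260/((34 + 2*(109/69 + 80/23)) + 42740) = 14260/((34 + 2*(349/69)) + 42740) = 14260/((34 + 698/69) + 42740) = 14260/(3044/69 + 42740) = 14260/(2952104/69) = 14260*(69/2952104) = 245985/738026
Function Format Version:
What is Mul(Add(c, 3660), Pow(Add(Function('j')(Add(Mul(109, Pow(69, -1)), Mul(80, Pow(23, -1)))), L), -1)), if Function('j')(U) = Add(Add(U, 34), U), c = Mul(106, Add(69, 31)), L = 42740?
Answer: Rational(245985, 738026) ≈ 0.33330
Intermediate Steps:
c = 10600 (c = Mul(106, 100) = 10600)
Function('j')(U) = Add(34, Mul(2, U)) (Function('j')(U) = Add(Add(34, U), U) = Add(34, Mul(2, U)))
Mul(Add(c, 3660), Pow(Add(Function('j')(Add(Mul(109, Pow(69, -1)), Mul(80, Pow(23, -1)))), L), -1)) = Mul(Add(10600, 3660), Pow(Add(Add(34, Mul(2, Add(Mul(109, Pow(69, -1)), Mul(80, Pow(23, -1))))), 42740), -1)) = Mul(14260, Pow(Add(Add(34, Mul(2, Add(Mul(109, Rational(1, 69)), Mul(80, Rational(1, 23))))), 42740), -1)) = Mul(14260, Pow(Add(Add(34, Mul(2, Add(Rational(109, 69), Rational(80, 23)))), 42740), -1)) = Mul(14260, Pow(Add(Add(34, Mul(2, Rational(349, 69))), 42740), -1)) = Mul(14260, Pow(Add(Add(34, Rational(698, 69)), 42740), -1)) = Mul(14260, Pow(Add(Rational(3044, 69), 42740), -1)) = Mul(14260, Pow(Rational(2952104, 69), -1)) = Mul(14260, Rational(69, 2952104)) = Rational(245985, 738026)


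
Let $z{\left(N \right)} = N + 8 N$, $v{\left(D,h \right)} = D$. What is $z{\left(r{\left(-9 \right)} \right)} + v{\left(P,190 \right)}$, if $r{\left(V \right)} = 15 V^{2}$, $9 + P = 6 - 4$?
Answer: $10928$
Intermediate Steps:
$P = -7$ ($P = -9 + \left(6 - 4\right) = -9 + 2 = -7$)
$z{\left(N \right)} = 9 N$
$z{\left(r{\left(-9 \right)} \right)} + v{\left(P,190 \right)} = 9 \cdot 15 \left(-9\right)^{2} - 7 = 9 \cdot 15 \cdot 81 - 7 = 9 \cdot 1215 - 7 = 10935 - 7 = 10928$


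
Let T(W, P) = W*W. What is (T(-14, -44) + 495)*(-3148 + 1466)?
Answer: -1162262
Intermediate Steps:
T(W, P) = W²
(T(-14, -44) + 495)*(-3148 + 1466) = ((-14)² + 495)*(-3148 + 1466) = (196 + 495)*(-1682) = 691*(-1682) = -1162262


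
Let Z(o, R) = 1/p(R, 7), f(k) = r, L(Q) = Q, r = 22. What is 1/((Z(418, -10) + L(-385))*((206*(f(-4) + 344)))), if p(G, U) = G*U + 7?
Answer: -21/609601792 ≈ -3.4449e-8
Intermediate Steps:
p(G, U) = 7 + G*U
f(k) = 22
Z(o, R) = 1/(7 + 7*R) (Z(o, R) = 1/(7 + R*7) = 1/(7 + 7*R))
1/((Z(418, -10) + L(-385))*((206*(f(-4) + 344)))) = 1/((1/(7*(1 - 10)) - 385)*((206*(22 + 344)))) = 1/(((1/7)/(-9) - 385)*((206*366))) = 1/(((1/7)*(-1/9) - 385)*75396) = (1/75396)/(-1/63 - 385) = (1/75396)/(-24256/63) = -63/24256*1/75396 = -21/609601792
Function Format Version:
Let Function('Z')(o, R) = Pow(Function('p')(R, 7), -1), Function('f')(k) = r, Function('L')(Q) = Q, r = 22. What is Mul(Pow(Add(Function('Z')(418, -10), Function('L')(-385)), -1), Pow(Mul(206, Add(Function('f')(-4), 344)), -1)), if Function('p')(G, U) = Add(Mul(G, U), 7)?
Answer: Rational(-21, 609601792) ≈ -3.4449e-8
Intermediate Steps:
Function('p')(G, U) = Add(7, Mul(G, U))
Function('f')(k) = 22
Function('Z')(o, R) = Pow(Add(7, Mul(7, R)), -1) (Function('Z')(o, R) = Pow(Add(7, Mul(R, 7)), -1) = Pow(Add(7, Mul(7, R)), -1))
Mul(Pow(Add(Function('Z')(418, -10), Function('L')(-385)), -1), Pow(Mul(206, Add(Function('f')(-4), 344)), -1)) = Mul(Pow(Add(Mul(Rational(1, 7), Pow(Add(1, -10), -1)), -385), -1), Pow(Mul(206, Add(22, 344)), -1)) = Mul(Pow(Add(Mul(Rational(1, 7), Pow(-9, -1)), -385), -1), Pow(Mul(206, 366), -1)) = Mul(Pow(Add(Mul(Rational(1, 7), Rational(-1, 9)), -385), -1), Pow(75396, -1)) = Mul(Pow(Add(Rational(-1, 63), -385), -1), Rational(1, 75396)) = Mul(Pow(Rational(-24256, 63), -1), Rational(1, 75396)) = Mul(Rational(-63, 24256), Rational(1, 75396)) = Rational(-21, 609601792)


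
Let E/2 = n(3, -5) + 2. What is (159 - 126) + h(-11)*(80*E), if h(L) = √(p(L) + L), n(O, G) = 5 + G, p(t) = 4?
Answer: 33 + 320*I*√7 ≈ 33.0 + 846.64*I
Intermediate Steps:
h(L) = √(4 + L)
E = 4 (E = 2*((5 - 5) + 2) = 2*(0 + 2) = 2*2 = 4)
(159 - 126) + h(-11)*(80*E) = (159 - 126) + √(4 - 11)*(80*4) = 33 + √(-7)*320 = 33 + (I*√7)*320 = 33 + 320*I*√7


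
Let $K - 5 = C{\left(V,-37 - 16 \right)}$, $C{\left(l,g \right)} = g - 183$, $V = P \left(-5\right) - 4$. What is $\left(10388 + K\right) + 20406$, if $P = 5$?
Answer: $30563$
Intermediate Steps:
$V = -29$ ($V = 5 \left(-5\right) - 4 = -25 - 4 = -29$)
$C{\left(l,g \right)} = -183 + g$
$K = -231$ ($K = 5 - 236 = -231$)
$\left(10388 + K\right) + 20406 = \left(10388 - 231\right) + 20406 = 10157 + 20406 = 30563$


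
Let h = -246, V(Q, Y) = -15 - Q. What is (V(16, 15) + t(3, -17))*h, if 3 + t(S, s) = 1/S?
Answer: 8282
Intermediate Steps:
t(S, s) = -3 + 1/S
(V(16, 15) + t(3, -17))*h = ((-15 - 1*16) + (-3 + 1/3))*(-246) = ((-15 - 16) + (-3 + ⅓))*(-246) = (-31 - 8/3)*(-246) = -101/3*(-246) = 8282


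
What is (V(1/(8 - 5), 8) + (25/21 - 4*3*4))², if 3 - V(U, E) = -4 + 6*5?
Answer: 2149156/441 ≈ 4873.4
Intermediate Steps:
V(U, E) = -23 (V(U, E) = 3 - (-4 + 6*5) = 3 - (-4 + 30) = 3 - 1*26 = 3 - 26 = -23)
(V(1/(8 - 5), 8) + (25/21 - 4*3*4))² = (-23 + (25/21 - 4*3*4))² = (-23 + (25*(1/21) - 12*4))² = (-23 + (25/21 - 1*48))² = (-23 + (25/21 - 48))² = (-23 - 983/21)² = (-1466/21)² = 2149156/441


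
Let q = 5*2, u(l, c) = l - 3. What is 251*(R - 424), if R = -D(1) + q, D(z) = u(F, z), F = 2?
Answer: -103663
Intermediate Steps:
u(l, c) = -3 + l
D(z) = -1 (D(z) = -3 + 2 = -1)
q = 10
R = 11 (R = -1*(-1) + 10 = 1 + 10 = 11)
251*(R - 424) = 251*(11 - 424) = 251*(-413) = -103663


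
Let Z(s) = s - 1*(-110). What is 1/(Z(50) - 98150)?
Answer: -1/97990 ≈ -1.0205e-5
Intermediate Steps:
Z(s) = 110 + s (Z(s) = s + 110 = 110 + s)
1/(Z(50) - 98150) = 1/((110 + 50) - 98150) = 1/(160 - 98150) = 1/(-97990) = -1/97990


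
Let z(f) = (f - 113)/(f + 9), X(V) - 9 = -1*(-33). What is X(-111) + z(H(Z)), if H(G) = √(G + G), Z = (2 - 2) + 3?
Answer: 709/25 + 122*√6/75 ≈ 32.344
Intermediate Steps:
X(V) = 42 (X(V) = 9 - 1*(-33) = 9 + 33 = 42)
Z = 3 (Z = 0 + 3 = 3)
H(G) = √2*√G (H(G) = √(2*G) = √2*√G)
z(f) = (-113 + f)/(9 + f)
X(-111) + z(H(Z)) = 42 + (-113 + √2*√3)/(9 + √2*√3) = 42 + (-113 + √6)/(9 + √6)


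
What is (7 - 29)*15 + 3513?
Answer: 3183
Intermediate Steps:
(7 - 29)*15 + 3513 = -22*15 + 3513 = -330 + 3513 = 3183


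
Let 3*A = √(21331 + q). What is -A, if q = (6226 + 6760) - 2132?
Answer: -√32185/3 ≈ -59.801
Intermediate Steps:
q = 10854 (q = 12986 - 2132 = 10854)
A = √32185/3 (A = √(21331 + 10854)/3 = √32185/3 ≈ 59.801)
-A = -√32185/3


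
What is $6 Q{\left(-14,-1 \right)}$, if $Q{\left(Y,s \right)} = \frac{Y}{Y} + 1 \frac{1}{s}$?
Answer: $0$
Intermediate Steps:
$Q{\left(Y,s \right)} = 1 + \frac{1}{s}$
$6 Q{\left(-14,-1 \right)} = 6 \frac{1 - 1}{-1} = 6 \left(\left(-1\right) 0\right) = 6 \cdot 0 = 0$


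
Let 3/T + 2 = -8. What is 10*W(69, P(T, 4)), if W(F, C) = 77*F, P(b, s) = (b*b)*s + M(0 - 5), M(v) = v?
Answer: 53130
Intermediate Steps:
T = -3/10 (T = 3/(-2 - 8) = 3/(-10) = 3*(-⅒) = -3/10 ≈ -0.30000)
P(b, s) = -5 + s*b² (P(b, s) = (b*b)*s + (0 - 5) = b²*s - 5 = s*b² - 5 = -5 + s*b²)
10*W(69, P(T, 4)) = 10*(77*69) = 10*5313 = 53130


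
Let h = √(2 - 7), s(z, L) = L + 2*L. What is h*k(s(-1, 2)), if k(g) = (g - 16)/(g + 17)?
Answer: -10*I*√5/23 ≈ -0.9722*I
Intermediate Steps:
s(z, L) = 3*L
h = I*√5 (h = √(-5) = I*√5 ≈ 2.2361*I)
k(g) = (-16 + g)/(17 + g)
h*k(s(-1, 2)) = (I*√5)*((-16 + 3*2)/(17 + 3*2)) = (I*√5)*((-16 + 6)/(17 + 6)) = (I*√5)*(-10/23) = -10*I*√5/23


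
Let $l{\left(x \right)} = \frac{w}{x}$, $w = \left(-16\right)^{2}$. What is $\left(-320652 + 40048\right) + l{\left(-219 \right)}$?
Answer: $- \frac{61452532}{219} \approx -2.8061 \cdot 10^{5}$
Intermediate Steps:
$w = 256$
$l{\left(x \right)} = \frac{256}{x}$
$\left(-320652 + 40048\right) + l{\left(-219 \right)} = \left(-320652 + 40048\right) + \frac{256}{-219} = -280604 + 256 \left(- \frac{1}{219}\right) = -280604 - \frac{256}{219} = - \frac{61452532}{219}$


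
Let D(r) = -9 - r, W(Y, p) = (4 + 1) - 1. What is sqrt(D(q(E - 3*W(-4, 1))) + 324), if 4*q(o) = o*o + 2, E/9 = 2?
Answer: sqrt(1222)/2 ≈ 17.479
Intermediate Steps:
W(Y, p) = 4 (W(Y, p) = 5 - 1 = 4)
E = 18 (E = 9*2 = 18)
q(o) = 1/2 + o**2/4 (q(o) = (o*o + 2)/4 = (o**2 + 2)/4 = (2 + o**2)/4 = 1/2 + o**2/4)
sqrt(D(q(E - 3*W(-4, 1))) + 324) = sqrt((-9 - (1/2 + (18 - 3*4)**2/4)) + 324) = sqrt((-9 - (1/2 + (18 - 12)**2/4)) + 324) = sqrt((-9 - (1/2 + (1/4)*6**2)) + 324) = sqrt((-9 - (1/2 + (1/4)*36)) + 324) = sqrt((-9 - (1/2 + 9)) + 324) = sqrt((-9 - 1*19/2) + 324) = sqrt((-9 - 19/2) + 324) = sqrt(-37/2 + 324) = sqrt(611/2) = sqrt(1222)/2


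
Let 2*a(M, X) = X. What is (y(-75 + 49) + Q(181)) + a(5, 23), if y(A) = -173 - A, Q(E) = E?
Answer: 91/2 ≈ 45.500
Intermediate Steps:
a(M, X) = X/2
(y(-75 + 49) + Q(181)) + a(5, 23) = ((-173 - (-75 + 49)) + 181) + (½)*23 = ((-173 - 1*(-26)) + 181) + 23/2 = ((-173 + 26) + 181) + 23/2 = (-147 + 181) + 23/2 = 34 + 23/2 = 91/2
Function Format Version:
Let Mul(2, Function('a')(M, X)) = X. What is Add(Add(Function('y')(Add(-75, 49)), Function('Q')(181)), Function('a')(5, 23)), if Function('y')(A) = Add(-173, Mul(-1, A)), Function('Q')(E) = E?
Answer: Rational(91, 2) ≈ 45.500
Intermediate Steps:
Function('a')(M, X) = Mul(Rational(1, 2), X)
Add(Add(Function('y')(Add(-75, 49)), Function('Q')(181)), Function('a')(5, 23)) = Add(Add(Add(-173, Mul(-1, Add(-75, 49))), 181), Mul(Rational(1, 2), 23)) = Add(Add(Add(-173, Mul(-1, -26)), 181), Rational(23, 2)) = Add(Add(Add(-173, 26), 181), Rational(23, 2)) = Add(Add(-147, 181), Rational(23, 2)) = Add(34, Rational(23, 2)) = Rational(91, 2)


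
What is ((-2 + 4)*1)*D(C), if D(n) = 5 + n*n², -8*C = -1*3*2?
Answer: 347/32 ≈ 10.844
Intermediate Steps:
C = ¾ (C = -(-1*3)*2/8 = -(-3)*2/8 = -⅛*(-6) = ¾ ≈ 0.75000)
D(n) = 5 + n³
((-2 + 4)*1)*D(C) = ((-2 + 4)*1)*(5 + (¾)³) = (2*1)*(5 + 27/64) = 2*(347/64) = 347/32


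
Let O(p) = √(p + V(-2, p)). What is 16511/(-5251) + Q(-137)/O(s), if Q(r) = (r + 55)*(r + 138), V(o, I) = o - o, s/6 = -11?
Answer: -16511/5251 + 41*I*√66/33 ≈ -3.1444 + 10.094*I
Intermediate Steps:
s = -66 (s = 6*(-11) = -66)
V(o, I) = 0
Q(r) = (55 + r)*(138 + r)
O(p) = √p (O(p) = √(p + 0) = √p)
16511/(-5251) + Q(-137)/O(s) = 16511/(-5251) + (7590 + (-137)² + 193*(-137))/(√(-66)) = 16511*(-1/5251) + (7590 + 18769 - 26441)/((I*√66)) = -16511/5251 - (-41)*I*√66/33 = -16511/5251 + 41*I*√66/33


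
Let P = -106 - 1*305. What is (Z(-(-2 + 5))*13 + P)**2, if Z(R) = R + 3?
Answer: 168921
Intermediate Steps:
Z(R) = 3 + R
P = -411 (P = -106 - 305 = -411)
(Z(-(-2 + 5))*13 + P)**2 = ((3 - (-2 + 5))*13 - 411)**2 = ((3 - 1*3)*13 - 411)**2 = ((3 - 3)*13 - 411)**2 = (0*13 - 411)**2 = (0 - 411)**2 = (-411)**2 = 168921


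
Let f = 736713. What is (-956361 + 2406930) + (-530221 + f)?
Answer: 1657061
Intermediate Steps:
(-956361 + 2406930) + (-530221 + f) = (-956361 + 2406930) + (-530221 + 736713) = 1450569 + 206492 = 1657061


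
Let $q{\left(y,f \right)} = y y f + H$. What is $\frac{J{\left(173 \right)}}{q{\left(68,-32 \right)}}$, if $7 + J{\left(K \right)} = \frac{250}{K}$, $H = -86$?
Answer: $\frac{961}{25613342} \approx 3.7519 \cdot 10^{-5}$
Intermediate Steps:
$J{\left(K \right)} = -7 + \frac{250}{K}$
$q{\left(y,f \right)} = -86 + f y^{2}$ ($q{\left(y,f \right)} = y y f - 86 = y^{2} f - 86 = f y^{2} - 86 = -86 + f y^{2}$)
$\frac{J{\left(173 \right)}}{q{\left(68,-32 \right)}} = \frac{-7 + \frac{250}{173}}{-86 - 32 \cdot 68^{2}} = \frac{-7 + 250 \cdot \frac{1}{173}}{-86 - 147968} = \frac{-7 + \frac{250}{173}}{-86 - 147968} = - \frac{961}{173 \left(-148054\right)} = \left(- \frac{961}{173}\right) \left(- \frac{1}{148054}\right) = \frac{961}{25613342}$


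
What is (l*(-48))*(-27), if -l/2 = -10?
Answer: 25920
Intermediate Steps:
l = 20 (l = -2*(-10) = 20)
(l*(-48))*(-27) = (20*(-48))*(-27) = -960*(-27) = 25920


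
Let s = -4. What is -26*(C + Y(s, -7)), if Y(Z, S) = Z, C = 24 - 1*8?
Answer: -312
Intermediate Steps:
C = 16 (C = 24 - 8 = 16)
-26*(C + Y(s, -7)) = -26*(16 - 4) = -26*12 = -312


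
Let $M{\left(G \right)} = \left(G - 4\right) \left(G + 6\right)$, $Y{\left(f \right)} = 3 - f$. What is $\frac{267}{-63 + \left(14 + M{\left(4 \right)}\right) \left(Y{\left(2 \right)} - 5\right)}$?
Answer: $- \frac{267}{119} \approx -2.2437$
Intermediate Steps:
$M{\left(G \right)} = \left(-4 + G\right) \left(6 + G\right)$
$\frac{267}{-63 + \left(14 + M{\left(4 \right)}\right) \left(Y{\left(2 \right)} - 5\right)} = \frac{267}{-63 + \left(14 + \left(-24 + 4^{2} + 2 \cdot 4\right)\right) \left(\left(3 - 2\right) - 5\right)} = \frac{267}{-63 + \left(14 + \left(-24 + 16 + 8\right)\right) \left(\left(3 - 2\right) - 5\right)} = \frac{267}{-63 + \left(14 + 0\right) \left(1 - 5\right)} = \frac{267}{-63 + 14 \left(-4\right)} = \frac{267}{-63 - 56} = \frac{267}{-119} = 267 \left(- \frac{1}{119}\right) = - \frac{267}{119}$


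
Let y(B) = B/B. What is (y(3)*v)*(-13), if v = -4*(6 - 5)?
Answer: 52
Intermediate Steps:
v = -4 (v = -4*1 = -4)
y(B) = 1
(y(3)*v)*(-13) = (1*(-4))*(-13) = -4*(-13) = 52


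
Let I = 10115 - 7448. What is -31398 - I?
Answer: -34065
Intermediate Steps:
I = 2667
-31398 - I = -31398 - 1*2667 = -31398 - 2667 = -34065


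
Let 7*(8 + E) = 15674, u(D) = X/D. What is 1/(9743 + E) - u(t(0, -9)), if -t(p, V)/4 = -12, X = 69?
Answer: -1927725/1341104 ≈ -1.4374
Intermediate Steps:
t(p, V) = 48 (t(p, V) = -4*(-12) = 48)
u(D) = 69/D
E = 15618/7 (E = -8 + (⅐)*15674 = -8 + 15674/7 = 15618/7 ≈ 2231.1)
1/(9743 + E) - u(t(0, -9)) = 1/(9743 + 15618/7) - 69/48 = 1/(83819/7) - 69/48 = 7/83819 - 1*23/16 = 7/83819 - 23/16 = -1927725/1341104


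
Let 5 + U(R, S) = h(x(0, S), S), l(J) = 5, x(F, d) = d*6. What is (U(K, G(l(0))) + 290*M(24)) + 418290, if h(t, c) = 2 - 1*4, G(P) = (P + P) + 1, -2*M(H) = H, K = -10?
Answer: 414803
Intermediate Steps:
x(F, d) = 6*d
M(H) = -H/2
G(P) = 1 + 2*P (G(P) = 2*P + 1 = 1 + 2*P)
h(t, c) = -2 (h(t, c) = 2 - 4 = -2)
U(R, S) = -7 (U(R, S) = -5 - 2 = -7)
(U(K, G(l(0))) + 290*M(24)) + 418290 = (-7 + 290*(-½*24)) + 418290 = (-7 + 290*(-12)) + 418290 = (-7 - 3480) + 418290 = -3487 + 418290 = 414803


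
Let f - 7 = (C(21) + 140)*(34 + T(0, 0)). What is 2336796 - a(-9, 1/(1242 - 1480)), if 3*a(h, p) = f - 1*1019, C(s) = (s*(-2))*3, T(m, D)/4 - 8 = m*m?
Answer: 7010476/3 ≈ 2.3368e+6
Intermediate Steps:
T(m, D) = 32 + 4*m² (T(m, D) = 32 + 4*(m*m) = 32 + 4*m²)
C(s) = -6*s (C(s) = -2*s*3 = -6*s)
f = 931 (f = 7 + (-6*21 + 140)*(34 + (32 + 4*0²)) = 7 + (-126 + 140)*(34 + (32 + 4*0)) = 7 + 14*(34 + (32 + 0)) = 7 + 14*(34 + 32) = 7 + 14*66 = 7 + 924 = 931)
a(h, p) = -88/3 (a(h, p) = (931 - 1*1019)/3 = (931 - 1019)/3 = (⅓)*(-88) = -88/3)
2336796 - a(-9, 1/(1242 - 1480)) = 2336796 - 1*(-88/3) = 2336796 + 88/3 = 7010476/3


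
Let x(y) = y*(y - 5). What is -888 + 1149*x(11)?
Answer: 74946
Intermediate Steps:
x(y) = y*(-5 + y)
-888 + 1149*x(11) = -888 + 1149*(11*(-5 + 11)) = -888 + 1149*(11*6) = -888 + 1149*66 = -888 + 75834 = 74946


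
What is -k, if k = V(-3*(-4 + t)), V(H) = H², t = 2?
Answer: -36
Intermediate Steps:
k = 36 (k = (-3*(-4 + 2))² = (-3*(-2))² = 6² = 36)
-k = -1*36 = -36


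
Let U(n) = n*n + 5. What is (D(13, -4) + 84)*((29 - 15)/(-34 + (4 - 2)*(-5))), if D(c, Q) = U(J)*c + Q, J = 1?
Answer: -553/11 ≈ -50.273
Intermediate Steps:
U(n) = 5 + n² (U(n) = n² + 5 = 5 + n²)
D(c, Q) = Q + 6*c (D(c, Q) = (5 + 1²)*c + Q = (5 + 1)*c + Q = 6*c + Q = Q + 6*c)
(D(13, -4) + 84)*((29 - 15)/(-34 + (4 - 2)*(-5))) = ((-4 + 6*13) + 84)*((29 - 15)/(-34 + (4 - 2)*(-5))) = ((-4 + 78) + 84)*(14/(-34 + 2*(-5))) = (74 + 84)*(14/(-34 - 10)) = 158*(14/(-44)) = 158*(14*(-1/44)) = 158*(-7/22) = -553/11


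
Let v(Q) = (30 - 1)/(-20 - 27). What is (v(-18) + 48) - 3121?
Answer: -144460/47 ≈ -3073.6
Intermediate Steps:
v(Q) = -29/47 (v(Q) = 29/(-47) = 29*(-1/47) = -29/47)
(v(-18) + 48) - 3121 = (-29/47 + 48) - 3121 = 2227/47 - 3121 = -144460/47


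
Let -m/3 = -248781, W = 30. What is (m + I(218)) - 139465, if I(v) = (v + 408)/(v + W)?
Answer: 75253185/124 ≈ 6.0688e+5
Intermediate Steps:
m = 746343 (m = -3*(-248781) = 746343)
I(v) = (408 + v)/(30 + v) (I(v) = (v + 408)/(v + 30) = (408 + v)/(30 + v))
(m + I(218)) - 139465 = (746343 + (408 + 218)/(30 + 218)) - 139465 = (746343 + 626/248) - 139465 = (746343 + (1/248)*626) - 139465 = (746343 + 313/124) - 139465 = 92546845/124 - 139465 = 75253185/124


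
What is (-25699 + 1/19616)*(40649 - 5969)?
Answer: -2185323712305/2452 ≈ -8.9124e+8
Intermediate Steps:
(-25699 + 1/19616)*(40649 - 5969) = (-25699 + 1/19616)*34680 = -504111583/19616*34680 = -2185323712305/2452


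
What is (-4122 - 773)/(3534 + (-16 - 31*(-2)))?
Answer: -979/716 ≈ -1.3673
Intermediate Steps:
(-4122 - 773)/(3534 + (-16 - 31*(-2))) = -4895/(3534 + (-16 + 62)) = -4895/(3534 + 46) = -4895/3580 = -4895*1/3580 = -979/716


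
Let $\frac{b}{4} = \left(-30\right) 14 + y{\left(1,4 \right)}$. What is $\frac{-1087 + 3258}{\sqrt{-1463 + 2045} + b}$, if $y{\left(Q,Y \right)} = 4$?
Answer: $- \frac{1806272}{1384157} - \frac{2171 \sqrt{582}}{2768314} \approx -1.3239$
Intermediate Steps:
$b = -1664$ ($b = 4 \left(\left(-30\right) 14 + 4\right) = 4 \left(-420 + 4\right) = 4 \left(-416\right) = -1664$)
$\frac{-1087 + 3258}{\sqrt{-1463 + 2045} + b} = \frac{-1087 + 3258}{\sqrt{-1463 + 2045} - 1664} = \frac{2171}{\sqrt{582} - 1664} = \frac{2171}{-1664 + \sqrt{582}}$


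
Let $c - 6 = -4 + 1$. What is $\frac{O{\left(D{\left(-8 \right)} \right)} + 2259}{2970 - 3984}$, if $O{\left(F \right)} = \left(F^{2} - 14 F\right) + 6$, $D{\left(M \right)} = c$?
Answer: $- \frac{372}{169} \approx -2.2012$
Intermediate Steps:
$c = 3$ ($c = 6 + \left(-4 + 1\right) = 6 - 3 = 3$)
$D{\left(M \right)} = 3$
$O{\left(F \right)} = 6 + F^{2} - 14 F$
$\frac{O{\left(D{\left(-8 \right)} \right)} + 2259}{2970 - 3984} = \frac{\left(6 + 3^{2} - 42\right) + 2259}{2970 - 3984} = \frac{\left(6 + 9 - 42\right) + 2259}{-1014} = \left(-27 + 2259\right) \left(- \frac{1}{1014}\right) = 2232 \left(- \frac{1}{1014}\right) = - \frac{372}{169}$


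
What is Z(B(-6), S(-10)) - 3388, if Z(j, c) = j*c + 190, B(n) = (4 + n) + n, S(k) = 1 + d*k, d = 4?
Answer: -2886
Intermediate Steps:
S(k) = 1 + 4*k
B(n) = 4 + 2*n
Z(j, c) = 190 + c*j (Z(j, c) = c*j + 190 = 190 + c*j)
Z(B(-6), S(-10)) - 3388 = (190 + (1 + 4*(-10))*(4 + 2*(-6))) - 3388 = (190 + (1 - 40)*(4 - 12)) - 3388 = (190 - 39*(-8)) - 3388 = (190 + 312) - 3388 = 502 - 3388 = -2886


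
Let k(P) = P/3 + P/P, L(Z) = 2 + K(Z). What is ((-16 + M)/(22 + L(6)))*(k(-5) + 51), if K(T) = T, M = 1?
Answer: -151/6 ≈ -25.167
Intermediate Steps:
L(Z) = 2 + Z
k(P) = 1 + P/3 (k(P) = P*(⅓) + 1 = P/3 + 1 = 1 + P/3)
((-16 + M)/(22 + L(6)))*(k(-5) + 51) = ((-16 + 1)/(22 + (2 + 6)))*((1 + (⅓)*(-5)) + 51) = (-15/(22 + 8))*((1 - 5/3) + 51) = (-15/30)*(-⅔ + 51) = -15*1/30*(151/3) = -½*151/3 = -151/6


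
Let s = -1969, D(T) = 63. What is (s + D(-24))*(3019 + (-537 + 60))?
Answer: -4845052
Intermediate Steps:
(s + D(-24))*(3019 + (-537 + 60)) = (-1969 + 63)*(3019 + (-537 + 60)) = -1906*(3019 - 477) = -1906*2542 = -4845052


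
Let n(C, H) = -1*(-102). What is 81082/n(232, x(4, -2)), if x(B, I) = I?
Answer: 40541/51 ≈ 794.92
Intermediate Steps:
n(C, H) = 102
81082/n(232, x(4, -2)) = 81082/102 = 81082*(1/102) = 40541/51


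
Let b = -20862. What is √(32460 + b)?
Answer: √11598 ≈ 107.69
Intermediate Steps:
√(32460 + b) = √(32460 - 20862) = √11598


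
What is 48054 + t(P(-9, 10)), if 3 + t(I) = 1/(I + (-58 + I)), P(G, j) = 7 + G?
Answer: 2979161/62 ≈ 48051.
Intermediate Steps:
t(I) = -3 + 1/(-58 + 2*I) (t(I) = -3 + 1/(I + (-58 + I)) = -3 + 1/(-58 + 2*I))
48054 + t(P(-9, 10)) = 48054 + (175 - 6*(7 - 9))/(2*(-29 + (7 - 9))) = 48054 + (175 - 6*(-2))/(2*(-29 - 2)) = 48054 + (1/2)*(175 + 12)/(-31) = 48054 + (1/2)*(-1/31)*187 = 48054 - 187/62 = 2979161/62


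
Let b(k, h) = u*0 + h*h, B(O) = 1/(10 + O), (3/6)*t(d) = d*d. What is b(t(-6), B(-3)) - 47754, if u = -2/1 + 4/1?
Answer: -2339945/49 ≈ -47754.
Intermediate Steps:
u = 2 (u = -2*1 + 4*1 = -2 + 4 = 2)
t(d) = 2*d² (t(d) = 2*(d*d) = 2*d²)
b(k, h) = h² (b(k, h) = 2*0 + h*h = 0 + h² = h²)
b(t(-6), B(-3)) - 47754 = (1/(10 - 3))² - 47754 = (1/7)² - 47754 = (⅐)² - 47754 = 1/49 - 47754 = -2339945/49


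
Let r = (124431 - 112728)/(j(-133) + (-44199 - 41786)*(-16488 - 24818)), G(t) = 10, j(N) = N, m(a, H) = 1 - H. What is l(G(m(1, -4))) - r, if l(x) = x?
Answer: 11838983689/1183898759 ≈ 10.000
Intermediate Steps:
r = 3901/1183898759 (r = (124431 - 112728)/(-133 + (-44199 - 41786)*(-16488 - 24818)) = 11703/(-133 - 85985*(-41306)) = 11703/(-133 + 3551696410) = 11703/3551696277 = 11703*(1/3551696277) = 3901/1183898759 ≈ 3.2950e-6)
l(G(m(1, -4))) - r = 10 - 1*3901/1183898759 = 10 - 3901/1183898759 = 11838983689/1183898759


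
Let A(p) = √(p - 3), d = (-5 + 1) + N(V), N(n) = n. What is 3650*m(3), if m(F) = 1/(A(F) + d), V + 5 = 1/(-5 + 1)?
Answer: -14600/37 ≈ -394.59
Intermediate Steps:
V = -21/4 (V = -5 + 1/(-5 + 1) = -5 + 1/(-4) = -5 - ¼ = -21/4 ≈ -5.2500)
d = -37/4 (d = (-5 + 1) - 21/4 = -4 - 21/4 = -37/4 ≈ -9.2500)
A(p) = √(-3 + p)
m(F) = 1/(-37/4 + √(-3 + F)) (m(F) = 1/(√(-3 + F) - 37/4) = 1/(-37/4 + √(-3 + F)))
3650*m(3) = 3650*(4/(-37 + 4*√(-3 + 3))) = 3650*(4/(-37 + 4*√0)) = 3650*(4/(-37 + 4*0)) = 3650*(4/(-37 + 0)) = 3650*(4/(-37)) = 3650*(4*(-1/37)) = 3650*(-4/37) = -14600/37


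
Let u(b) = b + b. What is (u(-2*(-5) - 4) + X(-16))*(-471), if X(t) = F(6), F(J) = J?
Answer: -8478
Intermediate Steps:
X(t) = 6
u(b) = 2*b
(u(-2*(-5) - 4) + X(-16))*(-471) = (2*(-2*(-5) - 4) + 6)*(-471) = (2*(10 - 4) + 6)*(-471) = (2*6 + 6)*(-471) = (12 + 6)*(-471) = 18*(-471) = -8478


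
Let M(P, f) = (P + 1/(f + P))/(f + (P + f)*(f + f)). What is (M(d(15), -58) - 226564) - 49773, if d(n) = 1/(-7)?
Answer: -877371909435/3175007 ≈ -2.7634e+5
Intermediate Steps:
d(n) = -1/7
M(P, f) = (P + 1/(P + f))/(f + 2*f*(P + f)) (M(P, f) = (P + 1/(P + f))/(f + (P + f)*(2*f)) = (P + 1/(P + f))/(f + 2*f*(P + f)))
(M(d(15), -58) - 226564) - 49773 = ((1 + (-1/7)**2 - 1/7*(-58))/((-58)*(-1/7 - 58 + 2*(-1/7)**2 + 2*(-58)**2 + 4*(-1/7)*(-58))) - 226564) - 49773 = (-(1 + 1/49 + 58/7)/(58*(-1/7 - 58 + 2*(1/49) + 2*3364 + 232/7)) - 226564) - 49773 = (-1/58*456/49/(-1/7 - 58 + 2/49 + 6728 + 232/7) - 226564) - 49773 = (-1/58*456/49/328449/49 - 226564) - 49773 = (-1/58*49/328449*456/49 - 226564) - 49773 = (-76/3175007 - 226564) - 49773 = -719342286024/3175007 - 49773 = -877371909435/3175007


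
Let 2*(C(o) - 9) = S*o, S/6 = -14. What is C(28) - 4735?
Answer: -5902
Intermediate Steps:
S = -84 (S = 6*(-14) = -84)
C(o) = 9 - 42*o (C(o) = 9 + (-84*o)/2 = 9 - 42*o)
C(28) - 4735 = (9 - 42*28) - 4735 = (9 - 1176) - 4735 = -1167 - 4735 = -5902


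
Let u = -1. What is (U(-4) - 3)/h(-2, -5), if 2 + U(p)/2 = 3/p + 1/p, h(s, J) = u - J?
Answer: -9/4 ≈ -2.2500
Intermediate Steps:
h(s, J) = -1 - J
U(p) = -4 + 8/p (U(p) = -4 + 2*(3/p + 1/p) = -4 + 2*(4/p) = -4 + 8/p)
(U(-4) - 3)/h(-2, -5) = ((-4 + 8/(-4)) - 3)/(-1 - 1*(-5)) = ((-4 + 8*(-1/4)) - 3)/(-1 + 5) = ((-4 - 2) - 3)/4 = (-6 - 3)/4 = (1/4)*(-9) = -9/4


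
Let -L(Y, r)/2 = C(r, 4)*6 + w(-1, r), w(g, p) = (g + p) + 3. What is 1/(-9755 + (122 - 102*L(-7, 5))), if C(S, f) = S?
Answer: -1/2085 ≈ -0.00047962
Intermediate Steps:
w(g, p) = 3 + g + p
L(Y, r) = -4 - 14*r (L(Y, r) = -2*(r*6 + (3 - 1 + r)) = -2*(6*r + (2 + r)) = -2*(2 + 7*r) = -4 - 14*r)
1/(-9755 + (122 - 102*L(-7, 5))) = 1/(-9755 + (122 - 102*(-4 - 14*5))) = 1/(-9755 + (122 - 102*(-4 - 70))) = 1/(-9755 + (122 - 102*(-74))) = 1/(-9755 + (122 + 7548)) = 1/(-9755 + 7670) = 1/(-2085) = -1/2085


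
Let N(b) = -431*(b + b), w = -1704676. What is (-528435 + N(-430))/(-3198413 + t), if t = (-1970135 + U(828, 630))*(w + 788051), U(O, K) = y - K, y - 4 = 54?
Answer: -157775/1806396105462 ≈ -8.7342e-8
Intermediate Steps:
y = 58 (y = 4 + 54 = 58)
U(O, K) = 58 - K
t = 1806399303875 (t = (-1970135 + (58 - 1*630))*(-1704676 + 788051) = (-1970135 + (58 - 630))*(-916625) = (-1970135 - 572)*(-916625) = -1970707*(-916625) = 1806399303875)
N(b) = -862*b
(-528435 + N(-430))/(-3198413 + t) = (-528435 - 862*(-430))/(-3198413 + 1806399303875) = (-528435 + 370660)/1806396105462 = -157775*1/1806396105462 = -157775/1806396105462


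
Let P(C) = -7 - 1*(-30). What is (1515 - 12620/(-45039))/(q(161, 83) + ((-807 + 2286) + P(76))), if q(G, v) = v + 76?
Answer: 68246705/74809779 ≈ 0.91227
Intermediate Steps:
P(C) = 23 (P(C) = -7 + 30 = 23)
q(G, v) = 76 + v
(1515 - 12620/(-45039))/(q(161, 83) + ((-807 + 2286) + P(76))) = (1515 - 12620/(-45039))/((76 + 83) + ((-807 + 2286) + 23)) = (1515 - 12620*(-1/45039))/(159 + (1479 + 23)) = (1515 + 12620/45039)/(159 + 1502) = (68246705/45039)/1661 = (68246705/45039)*(1/1661) = 68246705/74809779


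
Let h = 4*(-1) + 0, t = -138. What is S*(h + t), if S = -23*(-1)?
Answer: -3266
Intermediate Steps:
S = 23
h = -4 (h = -4 + 0 = -4)
S*(h + t) = 23*(-4 - 138) = 23*(-142) = -3266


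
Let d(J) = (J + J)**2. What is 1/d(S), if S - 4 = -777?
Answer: 1/2390116 ≈ 4.1839e-7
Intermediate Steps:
S = -773 (S = 4 - 777 = -773)
d(J) = 4*J**2 (d(J) = (2*J)**2 = 4*J**2)
1/d(S) = 1/(4*(-773)**2) = 1/(4*597529) = 1/2390116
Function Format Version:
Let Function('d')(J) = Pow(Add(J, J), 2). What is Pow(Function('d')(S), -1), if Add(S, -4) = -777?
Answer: Rational(1, 2390116) ≈ 4.1839e-7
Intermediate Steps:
S = -773 (S = Add(4, -777) = -773)
Function('d')(J) = Mul(4, Pow(J, 2)) (Function('d')(J) = Pow(Mul(2, J), 2) = Mul(4, Pow(J, 2)))
Pow(Function('d')(S), -1) = Pow(Mul(4, Pow(-773, 2)), -1) = Pow(Mul(4, 597529), -1) = Pow(2390116, -1) = Rational(1, 2390116)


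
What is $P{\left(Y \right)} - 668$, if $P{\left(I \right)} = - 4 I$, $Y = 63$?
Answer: $-920$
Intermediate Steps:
$P{\left(Y \right)} - 668 = \left(-4\right) 63 - 668 = -252 - 668 = -920$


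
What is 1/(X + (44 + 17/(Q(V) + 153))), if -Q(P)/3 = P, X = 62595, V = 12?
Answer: 117/7328780 ≈ 1.5964e-5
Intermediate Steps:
Q(P) = -3*P
1/(X + (44 + 17/(Q(V) + 153))) = 1/(62595 + (44 + 17/(-3*12 + 153))) = 1/(62595 + (44 + 17/(-36 + 153))) = 1/(62595 + (44 + 17/117)) = 1/(62595 + 5165/117) = 1/(7328780/117) = 117/7328780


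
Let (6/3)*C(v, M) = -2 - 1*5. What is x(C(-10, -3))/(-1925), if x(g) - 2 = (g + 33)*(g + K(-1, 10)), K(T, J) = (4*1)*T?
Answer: 877/7700 ≈ 0.11390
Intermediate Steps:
C(v, M) = -7/2 (C(v, M) = (-2 - 1*5)/2 = (-2 - 5)/2 = (½)*(-7) = -7/2)
K(T, J) = 4*T
x(g) = 2 + (-4 + g)*(33 + g) (x(g) = 2 + (g + 33)*(g + 4*(-1)) = 2 + (33 + g)*(g - 4) = 2 + (33 + g)*(-4 + g) = 2 + (-4 + g)*(33 + g))
x(C(-10, -3))/(-1925) = (-130 + (-7/2)² + 29*(-7/2))/(-1925) = (-130 + 49/4 - 203/2)*(-1/1925) = -877/4*(-1/1925) = 877/7700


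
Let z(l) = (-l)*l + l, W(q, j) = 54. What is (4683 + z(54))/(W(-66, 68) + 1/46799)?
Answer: 85220979/2527147 ≈ 33.722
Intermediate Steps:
z(l) = l - l² (z(l) = -l² + l = l - l²)
(4683 + z(54))/(W(-66, 68) + 1/46799) = (4683 + 54*(1 - 1*54))/(54 + 1/46799) = (4683 + 54*(1 - 54))/(54 + 1/46799) = (4683 + 54*(-53))/(2527147/46799) = (4683 - 2862)*(46799/2527147) = 1821*(46799/2527147) = 85220979/2527147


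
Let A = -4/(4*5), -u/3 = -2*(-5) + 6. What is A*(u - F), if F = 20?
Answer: 68/5 ≈ 13.600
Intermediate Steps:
u = -48 (u = -3*(-2*(-5) + 6) = -3*(10 + 6) = -3*16 = -48)
A = -1/5 (A = -4/20 = -4*1/20 = -1/5 ≈ -0.20000)
A*(u - F) = -(-48 - 1*20)/5 = -(-48 - 20)/5 = -1/5*(-68) = 68/5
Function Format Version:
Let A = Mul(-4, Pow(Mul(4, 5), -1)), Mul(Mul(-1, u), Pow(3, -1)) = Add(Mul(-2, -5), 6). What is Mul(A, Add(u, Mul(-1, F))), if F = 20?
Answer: Rational(68, 5) ≈ 13.600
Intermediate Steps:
u = -48 (u = Mul(-3, Add(Mul(-2, -5), 6)) = Mul(-3, Add(10, 6)) = Mul(-3, 16) = -48)
A = Rational(-1, 5) (A = Mul(-4, Pow(20, -1)) = Mul(-4, Rational(1, 20)) = Rational(-1, 5) ≈ -0.20000)
Mul(A, Add(u, Mul(-1, F))) = Mul(Rational(-1, 5), Add(-48, Mul(-1, 20))) = Mul(Rational(-1, 5), Add(-48, -20)) = Mul(Rational(-1, 5), -68) = Rational(68, 5)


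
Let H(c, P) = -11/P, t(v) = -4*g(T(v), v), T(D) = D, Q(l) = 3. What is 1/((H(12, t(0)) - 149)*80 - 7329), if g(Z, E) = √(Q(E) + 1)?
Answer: -1/19139 ≈ -5.2249e-5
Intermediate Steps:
g(Z, E) = 2 (g(Z, E) = √(3 + 1) = √4 = 2)
t(v) = -8 (t(v) = -4*2 = -8)
1/((H(12, t(0)) - 149)*80 - 7329) = 1/((-11/(-8) - 149)*80 - 7329) = 1/((-11*(-⅛) - 149)*80 - 7329) = 1/((11/8 - 149)*80 - 7329) = 1/(-1181/8*80 - 7329) = 1/(-11810 - 7329) = 1/(-19139) = -1/19139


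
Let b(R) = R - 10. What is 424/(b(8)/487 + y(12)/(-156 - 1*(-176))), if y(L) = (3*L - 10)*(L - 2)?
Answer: 206488/6329 ≈ 32.626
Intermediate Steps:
y(L) = (-10 + 3*L)*(-2 + L)
b(R) = -10 + R
424/(b(8)/487 + y(12)/(-156 - 1*(-176))) = 424/((-10 + 8)/487 + (20 - 16*12 + 3*12²)/(-156 - 1*(-176))) = 424/(-2*1/487 + (20 - 192 + 3*144)/(-156 + 176)) = 424/(-2/487 + (20 - 192 + 432)/20) = 424/(-2/487 + 260*(1/20)) = 424/(-2/487 + 13) = 424/(6329/487) = 424*(487/6329) = 206488/6329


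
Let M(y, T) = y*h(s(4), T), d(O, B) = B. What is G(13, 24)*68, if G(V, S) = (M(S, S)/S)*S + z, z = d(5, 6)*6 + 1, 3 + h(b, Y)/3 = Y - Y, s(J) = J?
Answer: -12172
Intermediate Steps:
h(b, Y) = -9 (h(b, Y) = -9 + 3*(Y - Y) = -9 + 3*0 = -9 + 0 = -9)
M(y, T) = -9*y (M(y, T) = y*(-9) = -9*y)
z = 37 (z = 6*6 + 1 = 36 + 1 = 37)
G(V, S) = 37 - 9*S (G(V, S) = ((-9*S)/S)*S + 37 = -9*S + 37 = 37 - 9*S)
G(13, 24)*68 = (37 - 9*24)*68 = (37 - 216)*68 = -179*68 = -12172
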